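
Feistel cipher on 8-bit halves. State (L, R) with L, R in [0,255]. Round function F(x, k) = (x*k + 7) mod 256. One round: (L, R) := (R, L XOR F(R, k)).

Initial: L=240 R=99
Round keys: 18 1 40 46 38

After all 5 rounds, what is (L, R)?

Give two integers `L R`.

Round 1 (k=18): L=99 R=13
Round 2 (k=1): L=13 R=119
Round 3 (k=40): L=119 R=146
Round 4 (k=46): L=146 R=52
Round 5 (k=38): L=52 R=45

Answer: 52 45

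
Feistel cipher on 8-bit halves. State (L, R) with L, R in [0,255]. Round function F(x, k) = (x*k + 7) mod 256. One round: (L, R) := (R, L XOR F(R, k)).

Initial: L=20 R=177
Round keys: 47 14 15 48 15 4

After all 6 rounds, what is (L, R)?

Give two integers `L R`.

Round 1 (k=47): L=177 R=146
Round 2 (k=14): L=146 R=178
Round 3 (k=15): L=178 R=231
Round 4 (k=48): L=231 R=229
Round 5 (k=15): L=229 R=149
Round 6 (k=4): L=149 R=190

Answer: 149 190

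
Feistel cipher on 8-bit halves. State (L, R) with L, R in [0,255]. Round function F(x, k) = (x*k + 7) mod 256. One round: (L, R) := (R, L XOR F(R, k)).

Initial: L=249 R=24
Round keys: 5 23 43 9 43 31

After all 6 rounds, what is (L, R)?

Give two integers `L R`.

Answer: 137 228

Derivation:
Round 1 (k=5): L=24 R=134
Round 2 (k=23): L=134 R=9
Round 3 (k=43): L=9 R=12
Round 4 (k=9): L=12 R=122
Round 5 (k=43): L=122 R=137
Round 6 (k=31): L=137 R=228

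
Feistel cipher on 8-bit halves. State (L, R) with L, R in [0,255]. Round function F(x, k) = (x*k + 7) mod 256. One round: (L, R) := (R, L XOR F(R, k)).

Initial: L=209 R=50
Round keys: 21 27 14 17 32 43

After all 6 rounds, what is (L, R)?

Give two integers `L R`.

Round 1 (k=21): L=50 R=240
Round 2 (k=27): L=240 R=101
Round 3 (k=14): L=101 R=125
Round 4 (k=17): L=125 R=49
Round 5 (k=32): L=49 R=90
Round 6 (k=43): L=90 R=20

Answer: 90 20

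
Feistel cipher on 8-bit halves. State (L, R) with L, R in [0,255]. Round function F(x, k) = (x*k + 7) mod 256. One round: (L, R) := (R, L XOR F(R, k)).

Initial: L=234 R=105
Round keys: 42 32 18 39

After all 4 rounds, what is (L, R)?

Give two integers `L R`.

Answer: 168 145

Derivation:
Round 1 (k=42): L=105 R=171
Round 2 (k=32): L=171 R=14
Round 3 (k=18): L=14 R=168
Round 4 (k=39): L=168 R=145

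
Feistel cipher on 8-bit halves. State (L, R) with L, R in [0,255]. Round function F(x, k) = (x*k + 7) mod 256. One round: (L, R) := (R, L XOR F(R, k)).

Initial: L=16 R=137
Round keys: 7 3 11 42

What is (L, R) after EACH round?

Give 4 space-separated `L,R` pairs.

Round 1 (k=7): L=137 R=214
Round 2 (k=3): L=214 R=0
Round 3 (k=11): L=0 R=209
Round 4 (k=42): L=209 R=81

Answer: 137,214 214,0 0,209 209,81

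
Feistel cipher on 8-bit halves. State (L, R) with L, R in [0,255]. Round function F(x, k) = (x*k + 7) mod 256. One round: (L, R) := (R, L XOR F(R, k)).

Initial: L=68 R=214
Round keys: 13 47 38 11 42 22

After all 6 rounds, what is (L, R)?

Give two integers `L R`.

Round 1 (k=13): L=214 R=161
Round 2 (k=47): L=161 R=64
Round 3 (k=38): L=64 R=38
Round 4 (k=11): L=38 R=233
Round 5 (k=42): L=233 R=103
Round 6 (k=22): L=103 R=8

Answer: 103 8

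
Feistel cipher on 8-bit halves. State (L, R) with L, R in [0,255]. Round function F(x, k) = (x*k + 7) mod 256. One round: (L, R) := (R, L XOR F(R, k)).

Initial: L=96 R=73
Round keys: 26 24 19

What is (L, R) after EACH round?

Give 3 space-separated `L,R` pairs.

Answer: 73,17 17,214 214,248

Derivation:
Round 1 (k=26): L=73 R=17
Round 2 (k=24): L=17 R=214
Round 3 (k=19): L=214 R=248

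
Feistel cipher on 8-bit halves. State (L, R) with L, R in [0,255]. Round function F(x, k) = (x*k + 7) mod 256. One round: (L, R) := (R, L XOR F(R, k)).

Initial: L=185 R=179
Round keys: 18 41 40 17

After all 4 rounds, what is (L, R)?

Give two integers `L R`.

Round 1 (k=18): L=179 R=36
Round 2 (k=41): L=36 R=120
Round 3 (k=40): L=120 R=227
Round 4 (k=17): L=227 R=98

Answer: 227 98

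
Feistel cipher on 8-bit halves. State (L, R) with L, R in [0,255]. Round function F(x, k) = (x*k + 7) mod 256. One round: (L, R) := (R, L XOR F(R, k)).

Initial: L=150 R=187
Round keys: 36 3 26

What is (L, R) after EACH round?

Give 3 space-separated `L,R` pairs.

Answer: 187,197 197,237 237,220

Derivation:
Round 1 (k=36): L=187 R=197
Round 2 (k=3): L=197 R=237
Round 3 (k=26): L=237 R=220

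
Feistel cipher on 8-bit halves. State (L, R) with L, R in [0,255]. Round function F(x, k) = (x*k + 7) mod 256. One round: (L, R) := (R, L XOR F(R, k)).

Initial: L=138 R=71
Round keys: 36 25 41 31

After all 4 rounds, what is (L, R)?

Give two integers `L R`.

Answer: 7 207

Derivation:
Round 1 (k=36): L=71 R=137
Round 2 (k=25): L=137 R=47
Round 3 (k=41): L=47 R=7
Round 4 (k=31): L=7 R=207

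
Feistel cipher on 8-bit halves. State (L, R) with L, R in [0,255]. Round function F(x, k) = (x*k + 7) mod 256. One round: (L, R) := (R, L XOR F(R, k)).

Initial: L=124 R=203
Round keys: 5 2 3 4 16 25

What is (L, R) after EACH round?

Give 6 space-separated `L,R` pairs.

Round 1 (k=5): L=203 R=130
Round 2 (k=2): L=130 R=192
Round 3 (k=3): L=192 R=197
Round 4 (k=4): L=197 R=219
Round 5 (k=16): L=219 R=114
Round 6 (k=25): L=114 R=242

Answer: 203,130 130,192 192,197 197,219 219,114 114,242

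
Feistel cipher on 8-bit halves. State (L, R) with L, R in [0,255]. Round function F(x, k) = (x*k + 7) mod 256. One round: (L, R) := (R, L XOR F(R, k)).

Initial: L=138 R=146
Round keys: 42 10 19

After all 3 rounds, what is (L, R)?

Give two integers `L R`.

Answer: 227 145

Derivation:
Round 1 (k=42): L=146 R=113
Round 2 (k=10): L=113 R=227
Round 3 (k=19): L=227 R=145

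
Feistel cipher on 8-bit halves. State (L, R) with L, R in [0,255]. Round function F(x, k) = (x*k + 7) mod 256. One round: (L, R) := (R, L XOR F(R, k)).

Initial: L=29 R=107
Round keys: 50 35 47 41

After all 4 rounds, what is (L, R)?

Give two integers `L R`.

Answer: 123 6

Derivation:
Round 1 (k=50): L=107 R=240
Round 2 (k=35): L=240 R=188
Round 3 (k=47): L=188 R=123
Round 4 (k=41): L=123 R=6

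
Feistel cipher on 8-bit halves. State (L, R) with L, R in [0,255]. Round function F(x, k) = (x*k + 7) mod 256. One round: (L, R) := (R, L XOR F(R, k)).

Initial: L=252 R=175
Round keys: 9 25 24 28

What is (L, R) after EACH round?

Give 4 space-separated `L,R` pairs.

Answer: 175,210 210,38 38,69 69,181

Derivation:
Round 1 (k=9): L=175 R=210
Round 2 (k=25): L=210 R=38
Round 3 (k=24): L=38 R=69
Round 4 (k=28): L=69 R=181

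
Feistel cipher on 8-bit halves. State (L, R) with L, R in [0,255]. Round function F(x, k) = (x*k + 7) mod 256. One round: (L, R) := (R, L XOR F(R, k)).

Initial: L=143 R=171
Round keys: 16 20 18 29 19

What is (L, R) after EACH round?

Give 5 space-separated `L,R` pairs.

Answer: 171,56 56,204 204,103 103,126 126,6

Derivation:
Round 1 (k=16): L=171 R=56
Round 2 (k=20): L=56 R=204
Round 3 (k=18): L=204 R=103
Round 4 (k=29): L=103 R=126
Round 5 (k=19): L=126 R=6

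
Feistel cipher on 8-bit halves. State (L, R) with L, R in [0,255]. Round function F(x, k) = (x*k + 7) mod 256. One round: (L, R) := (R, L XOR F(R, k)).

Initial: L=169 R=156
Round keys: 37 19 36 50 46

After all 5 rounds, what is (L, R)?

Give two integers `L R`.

Answer: 208 22

Derivation:
Round 1 (k=37): L=156 R=58
Round 2 (k=19): L=58 R=201
Round 3 (k=36): L=201 R=113
Round 4 (k=50): L=113 R=208
Round 5 (k=46): L=208 R=22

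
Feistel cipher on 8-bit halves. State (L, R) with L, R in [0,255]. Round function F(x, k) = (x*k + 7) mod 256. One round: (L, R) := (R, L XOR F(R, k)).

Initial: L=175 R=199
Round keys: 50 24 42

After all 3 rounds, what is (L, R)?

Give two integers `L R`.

Round 1 (k=50): L=199 R=74
Round 2 (k=24): L=74 R=48
Round 3 (k=42): L=48 R=173

Answer: 48 173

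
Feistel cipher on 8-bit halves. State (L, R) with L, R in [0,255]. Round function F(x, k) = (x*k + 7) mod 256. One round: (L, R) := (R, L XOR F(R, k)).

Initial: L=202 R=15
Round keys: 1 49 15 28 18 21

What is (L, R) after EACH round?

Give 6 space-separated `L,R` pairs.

Answer: 15,220 220,44 44,71 71,231 231,2 2,214

Derivation:
Round 1 (k=1): L=15 R=220
Round 2 (k=49): L=220 R=44
Round 3 (k=15): L=44 R=71
Round 4 (k=28): L=71 R=231
Round 5 (k=18): L=231 R=2
Round 6 (k=21): L=2 R=214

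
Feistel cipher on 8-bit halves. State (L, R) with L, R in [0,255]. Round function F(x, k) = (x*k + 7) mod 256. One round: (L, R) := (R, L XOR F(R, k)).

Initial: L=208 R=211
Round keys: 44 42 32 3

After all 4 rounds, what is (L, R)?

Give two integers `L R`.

Round 1 (k=44): L=211 R=155
Round 2 (k=42): L=155 R=166
Round 3 (k=32): L=166 R=92
Round 4 (k=3): L=92 R=189

Answer: 92 189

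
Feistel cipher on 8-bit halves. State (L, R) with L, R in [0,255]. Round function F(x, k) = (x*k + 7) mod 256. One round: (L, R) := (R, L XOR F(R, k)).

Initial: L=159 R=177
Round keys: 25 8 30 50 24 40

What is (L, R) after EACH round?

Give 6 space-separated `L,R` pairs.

Round 1 (k=25): L=177 R=207
Round 2 (k=8): L=207 R=206
Round 3 (k=30): L=206 R=228
Round 4 (k=50): L=228 R=65
Round 5 (k=24): L=65 R=251
Round 6 (k=40): L=251 R=126

Answer: 177,207 207,206 206,228 228,65 65,251 251,126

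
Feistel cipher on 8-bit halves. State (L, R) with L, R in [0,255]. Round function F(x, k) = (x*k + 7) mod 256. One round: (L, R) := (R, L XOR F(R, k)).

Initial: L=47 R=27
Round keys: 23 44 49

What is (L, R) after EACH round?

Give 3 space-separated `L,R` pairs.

Round 1 (k=23): L=27 R=91
Round 2 (k=44): L=91 R=176
Round 3 (k=49): L=176 R=236

Answer: 27,91 91,176 176,236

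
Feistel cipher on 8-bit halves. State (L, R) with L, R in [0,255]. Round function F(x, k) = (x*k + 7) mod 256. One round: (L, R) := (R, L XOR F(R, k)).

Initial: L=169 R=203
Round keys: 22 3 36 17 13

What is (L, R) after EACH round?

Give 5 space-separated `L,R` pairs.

Round 1 (k=22): L=203 R=208
Round 2 (k=3): L=208 R=188
Round 3 (k=36): L=188 R=167
Round 4 (k=17): L=167 R=162
Round 5 (k=13): L=162 R=230

Answer: 203,208 208,188 188,167 167,162 162,230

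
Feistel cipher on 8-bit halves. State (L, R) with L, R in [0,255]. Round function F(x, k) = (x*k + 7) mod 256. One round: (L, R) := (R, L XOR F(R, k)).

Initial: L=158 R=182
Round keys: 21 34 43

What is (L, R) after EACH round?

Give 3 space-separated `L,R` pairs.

Round 1 (k=21): L=182 R=107
Round 2 (k=34): L=107 R=139
Round 3 (k=43): L=139 R=11

Answer: 182,107 107,139 139,11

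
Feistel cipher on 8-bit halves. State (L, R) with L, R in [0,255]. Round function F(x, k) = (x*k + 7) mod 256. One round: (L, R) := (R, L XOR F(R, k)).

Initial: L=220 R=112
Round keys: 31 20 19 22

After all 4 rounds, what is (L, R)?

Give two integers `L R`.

Round 1 (k=31): L=112 R=75
Round 2 (k=20): L=75 R=147
Round 3 (k=19): L=147 R=187
Round 4 (k=22): L=187 R=138

Answer: 187 138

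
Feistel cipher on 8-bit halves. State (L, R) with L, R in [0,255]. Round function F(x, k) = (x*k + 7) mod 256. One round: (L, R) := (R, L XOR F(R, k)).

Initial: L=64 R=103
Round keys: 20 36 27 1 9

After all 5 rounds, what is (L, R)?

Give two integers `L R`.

Round 1 (k=20): L=103 R=83
Round 2 (k=36): L=83 R=212
Round 3 (k=27): L=212 R=48
Round 4 (k=1): L=48 R=227
Round 5 (k=9): L=227 R=50

Answer: 227 50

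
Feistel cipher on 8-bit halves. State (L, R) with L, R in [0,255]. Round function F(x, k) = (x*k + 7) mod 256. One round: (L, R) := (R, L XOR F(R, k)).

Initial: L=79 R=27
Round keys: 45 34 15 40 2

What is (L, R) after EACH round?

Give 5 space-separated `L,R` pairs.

Answer: 27,137 137,34 34,140 140,197 197,29

Derivation:
Round 1 (k=45): L=27 R=137
Round 2 (k=34): L=137 R=34
Round 3 (k=15): L=34 R=140
Round 4 (k=40): L=140 R=197
Round 5 (k=2): L=197 R=29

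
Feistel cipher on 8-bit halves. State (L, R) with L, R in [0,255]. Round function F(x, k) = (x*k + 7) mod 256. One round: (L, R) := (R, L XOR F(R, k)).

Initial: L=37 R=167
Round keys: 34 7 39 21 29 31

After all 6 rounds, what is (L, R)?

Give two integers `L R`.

Answer: 174 115

Derivation:
Round 1 (k=34): L=167 R=16
Round 2 (k=7): L=16 R=208
Round 3 (k=39): L=208 R=167
Round 4 (k=21): L=167 R=106
Round 5 (k=29): L=106 R=174
Round 6 (k=31): L=174 R=115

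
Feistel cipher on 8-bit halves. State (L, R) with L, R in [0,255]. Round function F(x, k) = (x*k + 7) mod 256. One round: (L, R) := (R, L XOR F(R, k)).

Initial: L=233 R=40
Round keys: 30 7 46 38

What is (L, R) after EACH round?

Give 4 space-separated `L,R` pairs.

Round 1 (k=30): L=40 R=94
Round 2 (k=7): L=94 R=177
Round 3 (k=46): L=177 R=139
Round 4 (k=38): L=139 R=24

Answer: 40,94 94,177 177,139 139,24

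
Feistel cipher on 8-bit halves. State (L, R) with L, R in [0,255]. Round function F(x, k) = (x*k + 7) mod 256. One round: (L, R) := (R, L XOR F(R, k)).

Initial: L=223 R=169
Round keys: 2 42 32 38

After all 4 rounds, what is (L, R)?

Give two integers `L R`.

Round 1 (k=2): L=169 R=134
Round 2 (k=42): L=134 R=170
Round 3 (k=32): L=170 R=193
Round 4 (k=38): L=193 R=7

Answer: 193 7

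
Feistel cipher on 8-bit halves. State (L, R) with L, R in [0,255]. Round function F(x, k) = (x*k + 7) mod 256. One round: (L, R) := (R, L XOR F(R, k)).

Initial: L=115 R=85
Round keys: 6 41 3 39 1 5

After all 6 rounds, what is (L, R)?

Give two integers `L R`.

Answer: 108 13

Derivation:
Round 1 (k=6): L=85 R=118
Round 2 (k=41): L=118 R=184
Round 3 (k=3): L=184 R=89
Round 4 (k=39): L=89 R=46
Round 5 (k=1): L=46 R=108
Round 6 (k=5): L=108 R=13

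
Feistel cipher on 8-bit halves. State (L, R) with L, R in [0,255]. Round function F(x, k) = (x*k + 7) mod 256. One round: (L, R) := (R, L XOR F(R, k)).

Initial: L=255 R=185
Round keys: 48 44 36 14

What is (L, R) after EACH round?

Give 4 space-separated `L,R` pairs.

Round 1 (k=48): L=185 R=72
Round 2 (k=44): L=72 R=222
Round 3 (k=36): L=222 R=119
Round 4 (k=14): L=119 R=87

Answer: 185,72 72,222 222,119 119,87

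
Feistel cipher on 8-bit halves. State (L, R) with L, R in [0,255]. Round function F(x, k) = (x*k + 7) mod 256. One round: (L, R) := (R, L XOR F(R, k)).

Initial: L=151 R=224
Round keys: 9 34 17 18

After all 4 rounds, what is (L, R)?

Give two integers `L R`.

Answer: 14 4

Derivation:
Round 1 (k=9): L=224 R=112
Round 2 (k=34): L=112 R=7
Round 3 (k=17): L=7 R=14
Round 4 (k=18): L=14 R=4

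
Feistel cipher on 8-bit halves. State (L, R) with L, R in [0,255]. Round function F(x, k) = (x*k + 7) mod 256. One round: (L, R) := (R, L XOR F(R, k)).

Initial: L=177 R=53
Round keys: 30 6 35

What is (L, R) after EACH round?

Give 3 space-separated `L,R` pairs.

Round 1 (k=30): L=53 R=140
Round 2 (k=6): L=140 R=122
Round 3 (k=35): L=122 R=57

Answer: 53,140 140,122 122,57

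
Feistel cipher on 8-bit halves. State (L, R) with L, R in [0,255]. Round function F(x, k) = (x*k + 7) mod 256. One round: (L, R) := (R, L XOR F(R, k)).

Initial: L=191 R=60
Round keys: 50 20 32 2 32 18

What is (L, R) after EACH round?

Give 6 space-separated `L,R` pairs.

Answer: 60,0 0,59 59,103 103,238 238,160 160,169

Derivation:
Round 1 (k=50): L=60 R=0
Round 2 (k=20): L=0 R=59
Round 3 (k=32): L=59 R=103
Round 4 (k=2): L=103 R=238
Round 5 (k=32): L=238 R=160
Round 6 (k=18): L=160 R=169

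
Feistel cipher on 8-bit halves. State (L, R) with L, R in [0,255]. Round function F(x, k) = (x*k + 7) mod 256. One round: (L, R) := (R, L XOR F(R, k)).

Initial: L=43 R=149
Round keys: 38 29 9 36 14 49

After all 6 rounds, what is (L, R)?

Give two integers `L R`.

Round 1 (k=38): L=149 R=14
Round 2 (k=29): L=14 R=8
Round 3 (k=9): L=8 R=65
Round 4 (k=36): L=65 R=35
Round 5 (k=14): L=35 R=176
Round 6 (k=49): L=176 R=148

Answer: 176 148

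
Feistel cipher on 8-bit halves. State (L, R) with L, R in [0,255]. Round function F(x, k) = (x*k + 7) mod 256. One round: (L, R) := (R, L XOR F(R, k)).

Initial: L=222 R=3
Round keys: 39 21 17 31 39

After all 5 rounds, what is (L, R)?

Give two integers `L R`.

Answer: 222 2

Derivation:
Round 1 (k=39): L=3 R=162
Round 2 (k=21): L=162 R=82
Round 3 (k=17): L=82 R=219
Round 4 (k=31): L=219 R=222
Round 5 (k=39): L=222 R=2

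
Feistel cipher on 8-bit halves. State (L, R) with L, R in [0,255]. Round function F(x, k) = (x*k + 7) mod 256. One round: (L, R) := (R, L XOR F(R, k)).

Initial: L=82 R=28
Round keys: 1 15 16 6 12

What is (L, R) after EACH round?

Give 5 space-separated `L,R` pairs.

Round 1 (k=1): L=28 R=113
Round 2 (k=15): L=113 R=186
Round 3 (k=16): L=186 R=214
Round 4 (k=6): L=214 R=177
Round 5 (k=12): L=177 R=133

Answer: 28,113 113,186 186,214 214,177 177,133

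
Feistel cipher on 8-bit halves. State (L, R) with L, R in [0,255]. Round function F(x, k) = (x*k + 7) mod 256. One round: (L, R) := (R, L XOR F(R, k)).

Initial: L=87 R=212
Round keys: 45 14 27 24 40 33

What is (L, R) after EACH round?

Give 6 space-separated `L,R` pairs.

Answer: 212,28 28,91 91,188 188,252 252,219 219,190

Derivation:
Round 1 (k=45): L=212 R=28
Round 2 (k=14): L=28 R=91
Round 3 (k=27): L=91 R=188
Round 4 (k=24): L=188 R=252
Round 5 (k=40): L=252 R=219
Round 6 (k=33): L=219 R=190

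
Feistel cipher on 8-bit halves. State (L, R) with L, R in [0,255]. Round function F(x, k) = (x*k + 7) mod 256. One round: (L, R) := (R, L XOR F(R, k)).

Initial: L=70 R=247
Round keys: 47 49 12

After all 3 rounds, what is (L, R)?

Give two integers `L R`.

Round 1 (k=47): L=247 R=38
Round 2 (k=49): L=38 R=186
Round 3 (k=12): L=186 R=153

Answer: 186 153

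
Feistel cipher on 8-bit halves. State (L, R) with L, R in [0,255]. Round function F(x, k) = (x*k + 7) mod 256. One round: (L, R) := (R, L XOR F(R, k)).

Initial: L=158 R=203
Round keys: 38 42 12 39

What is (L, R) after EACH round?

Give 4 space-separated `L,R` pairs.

Round 1 (k=38): L=203 R=183
Round 2 (k=42): L=183 R=198
Round 3 (k=12): L=198 R=248
Round 4 (k=39): L=248 R=9

Answer: 203,183 183,198 198,248 248,9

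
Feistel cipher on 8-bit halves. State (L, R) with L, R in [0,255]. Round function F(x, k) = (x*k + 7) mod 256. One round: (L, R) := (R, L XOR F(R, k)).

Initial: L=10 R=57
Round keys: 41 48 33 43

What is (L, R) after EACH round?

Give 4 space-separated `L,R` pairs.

Answer: 57,34 34,94 94,7 7,106

Derivation:
Round 1 (k=41): L=57 R=34
Round 2 (k=48): L=34 R=94
Round 3 (k=33): L=94 R=7
Round 4 (k=43): L=7 R=106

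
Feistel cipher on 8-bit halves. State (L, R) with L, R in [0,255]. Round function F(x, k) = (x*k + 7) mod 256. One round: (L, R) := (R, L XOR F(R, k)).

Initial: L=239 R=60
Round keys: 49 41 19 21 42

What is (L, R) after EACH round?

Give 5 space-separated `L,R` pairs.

Answer: 60,108 108,111 111,40 40,32 32,111

Derivation:
Round 1 (k=49): L=60 R=108
Round 2 (k=41): L=108 R=111
Round 3 (k=19): L=111 R=40
Round 4 (k=21): L=40 R=32
Round 5 (k=42): L=32 R=111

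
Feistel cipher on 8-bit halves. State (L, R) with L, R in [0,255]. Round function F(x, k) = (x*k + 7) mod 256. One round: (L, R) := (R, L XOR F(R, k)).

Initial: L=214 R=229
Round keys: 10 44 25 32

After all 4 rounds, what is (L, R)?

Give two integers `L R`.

Round 1 (k=10): L=229 R=47
Round 2 (k=44): L=47 R=254
Round 3 (k=25): L=254 R=250
Round 4 (k=32): L=250 R=185

Answer: 250 185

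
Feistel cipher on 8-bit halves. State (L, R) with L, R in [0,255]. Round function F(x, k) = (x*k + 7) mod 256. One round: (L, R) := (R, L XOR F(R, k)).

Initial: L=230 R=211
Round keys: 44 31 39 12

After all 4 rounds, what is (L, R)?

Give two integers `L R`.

Round 1 (k=44): L=211 R=173
Round 2 (k=31): L=173 R=41
Round 3 (k=39): L=41 R=235
Round 4 (k=12): L=235 R=34

Answer: 235 34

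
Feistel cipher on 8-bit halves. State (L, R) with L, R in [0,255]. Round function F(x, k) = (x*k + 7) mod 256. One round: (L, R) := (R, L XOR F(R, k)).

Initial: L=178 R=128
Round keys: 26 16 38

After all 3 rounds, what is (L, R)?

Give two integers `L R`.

Answer: 215 68

Derivation:
Round 1 (k=26): L=128 R=181
Round 2 (k=16): L=181 R=215
Round 3 (k=38): L=215 R=68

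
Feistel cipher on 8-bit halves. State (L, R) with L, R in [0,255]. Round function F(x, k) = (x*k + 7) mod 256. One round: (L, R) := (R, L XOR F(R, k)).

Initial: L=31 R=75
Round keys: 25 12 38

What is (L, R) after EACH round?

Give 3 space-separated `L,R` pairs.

Round 1 (k=25): L=75 R=69
Round 2 (k=12): L=69 R=8
Round 3 (k=38): L=8 R=114

Answer: 75,69 69,8 8,114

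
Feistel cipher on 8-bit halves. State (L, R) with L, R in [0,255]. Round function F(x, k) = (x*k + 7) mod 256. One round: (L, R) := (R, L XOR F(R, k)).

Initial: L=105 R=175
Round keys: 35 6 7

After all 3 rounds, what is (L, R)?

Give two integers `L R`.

Round 1 (k=35): L=175 R=157
Round 2 (k=6): L=157 R=26
Round 3 (k=7): L=26 R=32

Answer: 26 32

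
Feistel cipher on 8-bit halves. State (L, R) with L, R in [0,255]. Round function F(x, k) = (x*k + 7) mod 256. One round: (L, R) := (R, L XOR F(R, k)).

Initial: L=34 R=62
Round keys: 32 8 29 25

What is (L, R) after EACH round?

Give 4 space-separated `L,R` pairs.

Answer: 62,229 229,17 17,17 17,161

Derivation:
Round 1 (k=32): L=62 R=229
Round 2 (k=8): L=229 R=17
Round 3 (k=29): L=17 R=17
Round 4 (k=25): L=17 R=161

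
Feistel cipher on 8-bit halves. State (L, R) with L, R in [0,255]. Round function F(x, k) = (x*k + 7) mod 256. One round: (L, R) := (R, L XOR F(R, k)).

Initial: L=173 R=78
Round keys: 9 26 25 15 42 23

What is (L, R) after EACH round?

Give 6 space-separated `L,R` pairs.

Answer: 78,104 104,217 217,80 80,110 110,67 67,98

Derivation:
Round 1 (k=9): L=78 R=104
Round 2 (k=26): L=104 R=217
Round 3 (k=25): L=217 R=80
Round 4 (k=15): L=80 R=110
Round 5 (k=42): L=110 R=67
Round 6 (k=23): L=67 R=98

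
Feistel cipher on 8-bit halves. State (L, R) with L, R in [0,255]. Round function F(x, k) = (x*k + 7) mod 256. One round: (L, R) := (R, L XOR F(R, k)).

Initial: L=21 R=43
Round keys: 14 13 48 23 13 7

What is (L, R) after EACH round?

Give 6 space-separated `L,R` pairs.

Answer: 43,116 116,192 192,115 115,156 156,128 128,27

Derivation:
Round 1 (k=14): L=43 R=116
Round 2 (k=13): L=116 R=192
Round 3 (k=48): L=192 R=115
Round 4 (k=23): L=115 R=156
Round 5 (k=13): L=156 R=128
Round 6 (k=7): L=128 R=27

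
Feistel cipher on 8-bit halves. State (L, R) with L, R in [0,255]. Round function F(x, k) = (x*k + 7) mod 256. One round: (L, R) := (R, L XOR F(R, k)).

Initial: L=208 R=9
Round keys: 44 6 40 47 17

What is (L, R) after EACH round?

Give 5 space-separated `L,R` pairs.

Round 1 (k=44): L=9 R=67
Round 2 (k=6): L=67 R=144
Round 3 (k=40): L=144 R=196
Round 4 (k=47): L=196 R=147
Round 5 (k=17): L=147 R=14

Answer: 9,67 67,144 144,196 196,147 147,14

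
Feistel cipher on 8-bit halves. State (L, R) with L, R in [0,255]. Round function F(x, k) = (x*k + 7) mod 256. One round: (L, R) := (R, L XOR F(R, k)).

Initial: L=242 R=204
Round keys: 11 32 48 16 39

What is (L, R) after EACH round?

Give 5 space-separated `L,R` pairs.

Round 1 (k=11): L=204 R=57
Round 2 (k=32): L=57 R=235
Round 3 (k=48): L=235 R=46
Round 4 (k=16): L=46 R=12
Round 5 (k=39): L=12 R=245

Answer: 204,57 57,235 235,46 46,12 12,245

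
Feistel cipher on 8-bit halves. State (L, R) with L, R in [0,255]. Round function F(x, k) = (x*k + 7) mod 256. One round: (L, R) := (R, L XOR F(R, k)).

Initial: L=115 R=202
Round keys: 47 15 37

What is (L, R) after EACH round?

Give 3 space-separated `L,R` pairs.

Round 1 (k=47): L=202 R=110
Round 2 (k=15): L=110 R=179
Round 3 (k=37): L=179 R=136

Answer: 202,110 110,179 179,136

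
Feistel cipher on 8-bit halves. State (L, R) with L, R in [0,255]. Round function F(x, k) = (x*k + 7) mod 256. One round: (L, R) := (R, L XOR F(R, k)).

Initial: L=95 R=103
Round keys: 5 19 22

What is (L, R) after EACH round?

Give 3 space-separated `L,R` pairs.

Round 1 (k=5): L=103 R=85
Round 2 (k=19): L=85 R=49
Round 3 (k=22): L=49 R=104

Answer: 103,85 85,49 49,104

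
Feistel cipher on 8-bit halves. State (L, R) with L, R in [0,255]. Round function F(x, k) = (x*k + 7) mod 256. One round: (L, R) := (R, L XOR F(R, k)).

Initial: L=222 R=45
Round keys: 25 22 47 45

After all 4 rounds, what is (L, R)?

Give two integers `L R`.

Answer: 155 56

Derivation:
Round 1 (k=25): L=45 R=178
Round 2 (k=22): L=178 R=126
Round 3 (k=47): L=126 R=155
Round 4 (k=45): L=155 R=56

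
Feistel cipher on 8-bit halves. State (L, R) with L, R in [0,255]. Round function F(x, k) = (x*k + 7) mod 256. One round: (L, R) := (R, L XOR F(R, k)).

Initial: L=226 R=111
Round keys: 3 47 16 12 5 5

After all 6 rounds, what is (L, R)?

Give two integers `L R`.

Round 1 (k=3): L=111 R=182
Round 2 (k=47): L=182 R=30
Round 3 (k=16): L=30 R=81
Round 4 (k=12): L=81 R=205
Round 5 (k=5): L=205 R=89
Round 6 (k=5): L=89 R=9

Answer: 89 9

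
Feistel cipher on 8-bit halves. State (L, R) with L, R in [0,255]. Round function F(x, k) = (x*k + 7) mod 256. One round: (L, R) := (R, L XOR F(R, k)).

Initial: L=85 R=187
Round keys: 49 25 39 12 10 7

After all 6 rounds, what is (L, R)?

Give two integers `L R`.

Round 1 (k=49): L=187 R=135
Round 2 (k=25): L=135 R=141
Round 3 (k=39): L=141 R=5
Round 4 (k=12): L=5 R=206
Round 5 (k=10): L=206 R=22
Round 6 (k=7): L=22 R=111

Answer: 22 111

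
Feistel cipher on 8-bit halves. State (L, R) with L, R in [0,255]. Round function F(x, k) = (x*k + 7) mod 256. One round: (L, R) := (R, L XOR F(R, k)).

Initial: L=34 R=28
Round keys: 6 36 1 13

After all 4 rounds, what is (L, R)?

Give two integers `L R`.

Round 1 (k=6): L=28 R=141
Round 2 (k=36): L=141 R=199
Round 3 (k=1): L=199 R=67
Round 4 (k=13): L=67 R=169

Answer: 67 169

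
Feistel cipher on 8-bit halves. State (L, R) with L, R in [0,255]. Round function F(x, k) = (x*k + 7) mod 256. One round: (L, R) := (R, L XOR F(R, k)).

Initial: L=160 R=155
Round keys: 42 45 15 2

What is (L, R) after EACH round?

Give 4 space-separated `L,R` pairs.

Answer: 155,213 213,227 227,129 129,234

Derivation:
Round 1 (k=42): L=155 R=213
Round 2 (k=45): L=213 R=227
Round 3 (k=15): L=227 R=129
Round 4 (k=2): L=129 R=234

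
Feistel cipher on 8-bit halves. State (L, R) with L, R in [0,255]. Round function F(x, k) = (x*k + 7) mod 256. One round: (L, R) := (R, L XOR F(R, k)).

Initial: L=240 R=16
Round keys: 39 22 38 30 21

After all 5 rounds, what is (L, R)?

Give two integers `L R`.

Answer: 2 251

Derivation:
Round 1 (k=39): L=16 R=135
Round 2 (k=22): L=135 R=177
Round 3 (k=38): L=177 R=202
Round 4 (k=30): L=202 R=2
Round 5 (k=21): L=2 R=251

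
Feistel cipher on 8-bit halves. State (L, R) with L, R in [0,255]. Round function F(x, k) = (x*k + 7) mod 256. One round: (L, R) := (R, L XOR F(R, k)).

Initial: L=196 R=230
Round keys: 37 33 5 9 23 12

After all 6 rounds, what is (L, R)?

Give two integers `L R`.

Answer: 142 146

Derivation:
Round 1 (k=37): L=230 R=129
Round 2 (k=33): L=129 R=78
Round 3 (k=5): L=78 R=12
Round 4 (k=9): L=12 R=61
Round 5 (k=23): L=61 R=142
Round 6 (k=12): L=142 R=146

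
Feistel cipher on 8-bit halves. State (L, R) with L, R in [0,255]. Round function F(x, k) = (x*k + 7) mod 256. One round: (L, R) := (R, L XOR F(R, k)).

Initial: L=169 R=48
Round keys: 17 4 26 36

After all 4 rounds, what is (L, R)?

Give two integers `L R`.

Answer: 147 252

Derivation:
Round 1 (k=17): L=48 R=158
Round 2 (k=4): L=158 R=79
Round 3 (k=26): L=79 R=147
Round 4 (k=36): L=147 R=252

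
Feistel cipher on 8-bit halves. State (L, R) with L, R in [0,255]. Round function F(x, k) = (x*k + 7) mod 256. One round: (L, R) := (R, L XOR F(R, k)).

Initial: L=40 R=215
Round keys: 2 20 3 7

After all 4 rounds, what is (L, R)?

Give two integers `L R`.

Answer: 70 109

Derivation:
Round 1 (k=2): L=215 R=157
Round 2 (k=20): L=157 R=156
Round 3 (k=3): L=156 R=70
Round 4 (k=7): L=70 R=109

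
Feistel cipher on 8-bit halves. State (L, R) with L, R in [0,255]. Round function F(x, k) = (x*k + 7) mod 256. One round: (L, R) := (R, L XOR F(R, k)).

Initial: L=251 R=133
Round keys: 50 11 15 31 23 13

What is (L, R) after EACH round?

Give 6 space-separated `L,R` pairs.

Round 1 (k=50): L=133 R=250
Round 2 (k=11): L=250 R=64
Round 3 (k=15): L=64 R=61
Round 4 (k=31): L=61 R=42
Round 5 (k=23): L=42 R=240
Round 6 (k=13): L=240 R=29

Answer: 133,250 250,64 64,61 61,42 42,240 240,29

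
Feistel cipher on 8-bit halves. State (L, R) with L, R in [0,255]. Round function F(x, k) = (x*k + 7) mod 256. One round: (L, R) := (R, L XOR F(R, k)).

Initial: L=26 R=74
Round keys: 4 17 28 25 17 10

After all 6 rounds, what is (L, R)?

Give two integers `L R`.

Answer: 212 152

Derivation:
Round 1 (k=4): L=74 R=53
Round 2 (k=17): L=53 R=198
Round 3 (k=28): L=198 R=154
Round 4 (k=25): L=154 R=215
Round 5 (k=17): L=215 R=212
Round 6 (k=10): L=212 R=152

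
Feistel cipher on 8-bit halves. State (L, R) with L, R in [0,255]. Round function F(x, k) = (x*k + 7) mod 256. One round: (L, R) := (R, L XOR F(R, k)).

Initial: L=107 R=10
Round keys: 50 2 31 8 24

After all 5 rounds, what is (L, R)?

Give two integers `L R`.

Round 1 (k=50): L=10 R=144
Round 2 (k=2): L=144 R=45
Round 3 (k=31): L=45 R=234
Round 4 (k=8): L=234 R=122
Round 5 (k=24): L=122 R=157

Answer: 122 157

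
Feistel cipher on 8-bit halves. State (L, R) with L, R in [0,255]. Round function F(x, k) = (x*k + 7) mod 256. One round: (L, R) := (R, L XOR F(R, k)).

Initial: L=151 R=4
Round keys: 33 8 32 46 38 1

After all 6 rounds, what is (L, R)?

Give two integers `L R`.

Answer: 168 109

Derivation:
Round 1 (k=33): L=4 R=28
Round 2 (k=8): L=28 R=227
Round 3 (k=32): L=227 R=123
Round 4 (k=46): L=123 R=194
Round 5 (k=38): L=194 R=168
Round 6 (k=1): L=168 R=109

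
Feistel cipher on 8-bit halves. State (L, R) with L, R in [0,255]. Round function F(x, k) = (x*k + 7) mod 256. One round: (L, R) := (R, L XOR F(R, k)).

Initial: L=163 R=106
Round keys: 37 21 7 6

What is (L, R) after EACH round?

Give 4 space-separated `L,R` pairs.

Round 1 (k=37): L=106 R=250
Round 2 (k=21): L=250 R=227
Round 3 (k=7): L=227 R=198
Round 4 (k=6): L=198 R=72

Answer: 106,250 250,227 227,198 198,72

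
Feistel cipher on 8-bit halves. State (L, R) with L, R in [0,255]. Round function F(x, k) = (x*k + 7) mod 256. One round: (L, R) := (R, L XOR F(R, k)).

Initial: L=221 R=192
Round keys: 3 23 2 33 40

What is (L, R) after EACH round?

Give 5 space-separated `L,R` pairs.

Round 1 (k=3): L=192 R=154
Round 2 (k=23): L=154 R=29
Round 3 (k=2): L=29 R=219
Round 4 (k=33): L=219 R=95
Round 5 (k=40): L=95 R=4

Answer: 192,154 154,29 29,219 219,95 95,4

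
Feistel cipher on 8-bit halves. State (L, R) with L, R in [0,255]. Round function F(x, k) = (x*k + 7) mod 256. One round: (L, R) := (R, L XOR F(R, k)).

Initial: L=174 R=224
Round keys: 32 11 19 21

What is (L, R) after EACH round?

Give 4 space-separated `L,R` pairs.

Round 1 (k=32): L=224 R=169
Round 2 (k=11): L=169 R=170
Round 3 (k=19): L=170 R=12
Round 4 (k=21): L=12 R=169

Answer: 224,169 169,170 170,12 12,169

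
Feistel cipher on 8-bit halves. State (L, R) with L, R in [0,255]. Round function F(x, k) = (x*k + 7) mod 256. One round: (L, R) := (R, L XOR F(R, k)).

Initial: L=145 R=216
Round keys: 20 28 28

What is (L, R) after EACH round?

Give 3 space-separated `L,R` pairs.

Round 1 (k=20): L=216 R=118
Round 2 (k=28): L=118 R=55
Round 3 (k=28): L=55 R=125

Answer: 216,118 118,55 55,125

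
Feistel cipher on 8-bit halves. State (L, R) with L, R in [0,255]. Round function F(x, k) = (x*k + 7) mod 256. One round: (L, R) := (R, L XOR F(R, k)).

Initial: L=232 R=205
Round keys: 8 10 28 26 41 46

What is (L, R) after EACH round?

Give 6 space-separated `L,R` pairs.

Answer: 205,135 135,128 128,128 128,135 135,38 38,92

Derivation:
Round 1 (k=8): L=205 R=135
Round 2 (k=10): L=135 R=128
Round 3 (k=28): L=128 R=128
Round 4 (k=26): L=128 R=135
Round 5 (k=41): L=135 R=38
Round 6 (k=46): L=38 R=92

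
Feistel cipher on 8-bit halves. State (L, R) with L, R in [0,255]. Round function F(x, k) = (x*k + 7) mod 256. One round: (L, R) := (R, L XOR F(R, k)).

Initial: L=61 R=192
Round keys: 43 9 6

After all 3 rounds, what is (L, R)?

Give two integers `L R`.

Answer: 145 23

Derivation:
Round 1 (k=43): L=192 R=122
Round 2 (k=9): L=122 R=145
Round 3 (k=6): L=145 R=23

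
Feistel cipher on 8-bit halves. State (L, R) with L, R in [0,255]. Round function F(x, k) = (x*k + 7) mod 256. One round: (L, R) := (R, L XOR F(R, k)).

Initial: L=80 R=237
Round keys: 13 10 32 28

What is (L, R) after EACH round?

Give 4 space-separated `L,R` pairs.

Answer: 237,64 64,106 106,7 7,161

Derivation:
Round 1 (k=13): L=237 R=64
Round 2 (k=10): L=64 R=106
Round 3 (k=32): L=106 R=7
Round 4 (k=28): L=7 R=161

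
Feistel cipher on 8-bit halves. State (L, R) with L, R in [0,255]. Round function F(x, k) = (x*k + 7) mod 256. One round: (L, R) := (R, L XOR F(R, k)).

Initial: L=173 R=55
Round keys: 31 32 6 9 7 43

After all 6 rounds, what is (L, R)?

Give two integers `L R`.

Answer: 52 2

Derivation:
Round 1 (k=31): L=55 R=29
Round 2 (k=32): L=29 R=144
Round 3 (k=6): L=144 R=122
Round 4 (k=9): L=122 R=193
Round 5 (k=7): L=193 R=52
Round 6 (k=43): L=52 R=2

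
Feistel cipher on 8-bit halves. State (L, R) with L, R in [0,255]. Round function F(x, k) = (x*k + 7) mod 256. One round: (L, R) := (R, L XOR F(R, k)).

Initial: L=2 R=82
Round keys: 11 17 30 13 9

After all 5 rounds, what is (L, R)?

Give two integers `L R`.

Round 1 (k=11): L=82 R=143
Round 2 (k=17): L=143 R=212
Round 3 (k=30): L=212 R=80
Round 4 (k=13): L=80 R=195
Round 5 (k=9): L=195 R=178

Answer: 195 178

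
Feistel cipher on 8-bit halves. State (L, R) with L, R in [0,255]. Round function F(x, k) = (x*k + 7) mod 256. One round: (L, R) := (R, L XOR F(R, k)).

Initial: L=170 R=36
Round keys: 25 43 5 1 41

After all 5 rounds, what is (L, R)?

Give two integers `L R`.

Answer: 13 168

Derivation:
Round 1 (k=25): L=36 R=33
Round 2 (k=43): L=33 R=182
Round 3 (k=5): L=182 R=180
Round 4 (k=1): L=180 R=13
Round 5 (k=41): L=13 R=168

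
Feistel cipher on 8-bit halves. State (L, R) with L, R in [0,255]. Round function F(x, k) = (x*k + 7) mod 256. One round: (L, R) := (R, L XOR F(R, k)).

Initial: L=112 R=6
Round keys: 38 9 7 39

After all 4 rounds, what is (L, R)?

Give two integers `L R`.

Round 1 (k=38): L=6 R=155
Round 2 (k=9): L=155 R=124
Round 3 (k=7): L=124 R=240
Round 4 (k=39): L=240 R=235

Answer: 240 235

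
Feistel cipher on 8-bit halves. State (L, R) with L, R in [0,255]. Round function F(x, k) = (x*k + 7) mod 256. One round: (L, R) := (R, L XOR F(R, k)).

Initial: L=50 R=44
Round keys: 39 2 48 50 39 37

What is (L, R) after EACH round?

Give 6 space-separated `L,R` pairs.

Round 1 (k=39): L=44 R=137
Round 2 (k=2): L=137 R=53
Round 3 (k=48): L=53 R=126
Round 4 (k=50): L=126 R=150
Round 5 (k=39): L=150 R=159
Round 6 (k=37): L=159 R=148

Answer: 44,137 137,53 53,126 126,150 150,159 159,148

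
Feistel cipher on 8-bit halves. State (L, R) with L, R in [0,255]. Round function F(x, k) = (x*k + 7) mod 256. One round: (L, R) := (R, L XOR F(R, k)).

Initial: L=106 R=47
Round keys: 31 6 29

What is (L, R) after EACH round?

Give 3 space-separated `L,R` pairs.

Answer: 47,210 210,220 220,33

Derivation:
Round 1 (k=31): L=47 R=210
Round 2 (k=6): L=210 R=220
Round 3 (k=29): L=220 R=33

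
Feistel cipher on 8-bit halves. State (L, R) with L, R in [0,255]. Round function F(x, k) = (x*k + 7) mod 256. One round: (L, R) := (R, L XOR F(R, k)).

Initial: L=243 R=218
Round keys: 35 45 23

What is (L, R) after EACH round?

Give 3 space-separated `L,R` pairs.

Round 1 (k=35): L=218 R=38
Round 2 (k=45): L=38 R=111
Round 3 (k=23): L=111 R=38

Answer: 218,38 38,111 111,38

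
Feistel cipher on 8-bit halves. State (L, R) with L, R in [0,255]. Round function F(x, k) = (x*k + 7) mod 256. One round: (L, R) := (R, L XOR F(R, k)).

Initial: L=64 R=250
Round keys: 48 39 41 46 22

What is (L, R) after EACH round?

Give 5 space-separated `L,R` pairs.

Round 1 (k=48): L=250 R=167
Round 2 (k=39): L=167 R=130
Round 3 (k=41): L=130 R=126
Round 4 (k=46): L=126 R=41
Round 5 (k=22): L=41 R=243

Answer: 250,167 167,130 130,126 126,41 41,243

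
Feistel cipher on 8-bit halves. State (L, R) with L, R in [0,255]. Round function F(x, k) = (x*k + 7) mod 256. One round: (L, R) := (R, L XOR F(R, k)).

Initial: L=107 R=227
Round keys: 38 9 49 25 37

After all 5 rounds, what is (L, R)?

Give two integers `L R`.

Answer: 120 252

Derivation:
Round 1 (k=38): L=227 R=210
Round 2 (k=9): L=210 R=138
Round 3 (k=49): L=138 R=163
Round 4 (k=25): L=163 R=120
Round 5 (k=37): L=120 R=252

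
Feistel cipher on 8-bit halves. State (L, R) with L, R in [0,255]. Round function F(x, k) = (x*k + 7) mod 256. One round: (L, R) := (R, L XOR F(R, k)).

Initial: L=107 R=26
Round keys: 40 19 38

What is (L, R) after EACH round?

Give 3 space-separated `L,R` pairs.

Round 1 (k=40): L=26 R=124
Round 2 (k=19): L=124 R=33
Round 3 (k=38): L=33 R=145

Answer: 26,124 124,33 33,145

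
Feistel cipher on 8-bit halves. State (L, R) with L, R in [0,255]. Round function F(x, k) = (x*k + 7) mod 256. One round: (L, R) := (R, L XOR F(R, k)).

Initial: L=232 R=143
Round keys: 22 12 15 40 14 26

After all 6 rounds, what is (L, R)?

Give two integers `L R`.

Answer: 211 158

Derivation:
Round 1 (k=22): L=143 R=185
Round 2 (k=12): L=185 R=60
Round 3 (k=15): L=60 R=50
Round 4 (k=40): L=50 R=235
Round 5 (k=14): L=235 R=211
Round 6 (k=26): L=211 R=158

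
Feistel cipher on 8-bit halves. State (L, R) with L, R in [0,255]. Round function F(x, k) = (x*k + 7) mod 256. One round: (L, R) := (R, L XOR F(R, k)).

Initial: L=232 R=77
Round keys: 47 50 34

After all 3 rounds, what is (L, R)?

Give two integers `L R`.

Round 1 (k=47): L=77 R=194
Round 2 (k=50): L=194 R=166
Round 3 (k=34): L=166 R=209

Answer: 166 209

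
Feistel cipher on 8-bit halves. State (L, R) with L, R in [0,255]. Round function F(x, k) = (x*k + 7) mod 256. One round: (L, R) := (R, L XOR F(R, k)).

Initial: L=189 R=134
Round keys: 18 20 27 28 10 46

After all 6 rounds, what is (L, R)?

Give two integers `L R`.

Answer: 183 135

Derivation:
Round 1 (k=18): L=134 R=206
Round 2 (k=20): L=206 R=153
Round 3 (k=27): L=153 R=228
Round 4 (k=28): L=228 R=110
Round 5 (k=10): L=110 R=183
Round 6 (k=46): L=183 R=135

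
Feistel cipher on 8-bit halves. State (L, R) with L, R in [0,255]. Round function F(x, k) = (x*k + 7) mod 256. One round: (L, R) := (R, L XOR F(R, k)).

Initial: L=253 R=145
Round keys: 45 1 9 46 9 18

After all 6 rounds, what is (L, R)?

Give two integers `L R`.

Answer: 98 255

Derivation:
Round 1 (k=45): L=145 R=121
Round 2 (k=1): L=121 R=17
Round 3 (k=9): L=17 R=217
Round 4 (k=46): L=217 R=20
Round 5 (k=9): L=20 R=98
Round 6 (k=18): L=98 R=255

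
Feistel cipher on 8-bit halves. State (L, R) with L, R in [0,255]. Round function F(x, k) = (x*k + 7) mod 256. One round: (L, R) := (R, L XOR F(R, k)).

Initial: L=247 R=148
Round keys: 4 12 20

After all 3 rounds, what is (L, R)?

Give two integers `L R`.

Answer: 19 35

Derivation:
Round 1 (k=4): L=148 R=160
Round 2 (k=12): L=160 R=19
Round 3 (k=20): L=19 R=35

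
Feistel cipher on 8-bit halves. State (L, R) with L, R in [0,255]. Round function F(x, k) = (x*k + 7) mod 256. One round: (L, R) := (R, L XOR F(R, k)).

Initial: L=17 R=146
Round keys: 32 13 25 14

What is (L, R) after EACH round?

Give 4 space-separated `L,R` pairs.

Answer: 146,86 86,247 247,112 112,208

Derivation:
Round 1 (k=32): L=146 R=86
Round 2 (k=13): L=86 R=247
Round 3 (k=25): L=247 R=112
Round 4 (k=14): L=112 R=208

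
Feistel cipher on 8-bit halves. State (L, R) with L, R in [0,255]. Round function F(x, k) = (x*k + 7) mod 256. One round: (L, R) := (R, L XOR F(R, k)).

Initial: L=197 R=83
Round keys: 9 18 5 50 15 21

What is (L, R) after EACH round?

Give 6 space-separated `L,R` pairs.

Round 1 (k=9): L=83 R=55
Round 2 (k=18): L=55 R=182
Round 3 (k=5): L=182 R=162
Round 4 (k=50): L=162 R=29
Round 5 (k=15): L=29 R=24
Round 6 (k=21): L=24 R=226

Answer: 83,55 55,182 182,162 162,29 29,24 24,226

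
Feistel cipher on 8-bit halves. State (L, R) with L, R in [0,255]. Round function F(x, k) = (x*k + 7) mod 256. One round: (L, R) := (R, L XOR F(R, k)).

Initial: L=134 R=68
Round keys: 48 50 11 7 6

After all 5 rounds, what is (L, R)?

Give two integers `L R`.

Round 1 (k=48): L=68 R=65
Round 2 (k=50): L=65 R=253
Round 3 (k=11): L=253 R=167
Round 4 (k=7): L=167 R=101
Round 5 (k=6): L=101 R=194

Answer: 101 194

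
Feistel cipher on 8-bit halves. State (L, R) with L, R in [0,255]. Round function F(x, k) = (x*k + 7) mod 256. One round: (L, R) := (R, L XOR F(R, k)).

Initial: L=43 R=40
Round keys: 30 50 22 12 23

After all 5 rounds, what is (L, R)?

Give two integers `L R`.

Round 1 (k=30): L=40 R=156
Round 2 (k=50): L=156 R=87
Round 3 (k=22): L=87 R=29
Round 4 (k=12): L=29 R=52
Round 5 (k=23): L=52 R=174

Answer: 52 174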